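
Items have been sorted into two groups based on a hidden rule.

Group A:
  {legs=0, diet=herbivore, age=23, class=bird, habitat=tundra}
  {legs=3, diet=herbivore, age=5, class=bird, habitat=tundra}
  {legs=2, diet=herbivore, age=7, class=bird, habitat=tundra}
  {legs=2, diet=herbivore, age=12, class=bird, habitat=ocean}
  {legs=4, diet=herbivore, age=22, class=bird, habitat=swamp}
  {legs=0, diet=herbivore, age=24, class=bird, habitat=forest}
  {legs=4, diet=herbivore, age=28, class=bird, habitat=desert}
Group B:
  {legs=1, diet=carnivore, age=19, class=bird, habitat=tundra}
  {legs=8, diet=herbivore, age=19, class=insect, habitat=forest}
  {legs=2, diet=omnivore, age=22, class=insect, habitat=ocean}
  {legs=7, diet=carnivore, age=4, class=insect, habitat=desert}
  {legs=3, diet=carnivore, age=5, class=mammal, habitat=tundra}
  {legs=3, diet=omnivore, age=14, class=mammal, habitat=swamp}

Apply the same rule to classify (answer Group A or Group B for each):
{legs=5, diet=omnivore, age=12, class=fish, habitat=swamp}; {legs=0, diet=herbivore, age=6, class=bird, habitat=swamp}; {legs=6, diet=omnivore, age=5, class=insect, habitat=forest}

Group B, Group A, Group B

Rule: diet is herbivore AND class is bird. This holds for each 'Group A' example and fails for each 'Group B' one.
Group B: {legs=5, diet=omnivore, age=12, class=fish, habitat=swamp}, since diet is omnivore, class is fish. Group A: {legs=0, diet=herbivore, age=6, class=bird, habitat=swamp}, since diet is herbivore, class is bird. Group B: {legs=6, diet=omnivore, age=5, class=insect, habitat=forest}, since diet is omnivore, class is insect.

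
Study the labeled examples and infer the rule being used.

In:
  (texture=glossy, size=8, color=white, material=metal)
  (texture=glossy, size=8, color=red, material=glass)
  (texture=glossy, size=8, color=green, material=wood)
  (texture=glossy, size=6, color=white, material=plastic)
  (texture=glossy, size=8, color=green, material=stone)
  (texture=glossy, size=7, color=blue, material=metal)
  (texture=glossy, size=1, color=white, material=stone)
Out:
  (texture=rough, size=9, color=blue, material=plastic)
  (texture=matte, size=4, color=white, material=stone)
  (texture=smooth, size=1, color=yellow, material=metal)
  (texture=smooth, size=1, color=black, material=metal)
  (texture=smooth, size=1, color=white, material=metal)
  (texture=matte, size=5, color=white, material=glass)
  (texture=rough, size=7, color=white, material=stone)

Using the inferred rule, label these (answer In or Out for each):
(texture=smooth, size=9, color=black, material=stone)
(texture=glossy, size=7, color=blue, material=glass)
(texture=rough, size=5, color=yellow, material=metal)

Out, In, Out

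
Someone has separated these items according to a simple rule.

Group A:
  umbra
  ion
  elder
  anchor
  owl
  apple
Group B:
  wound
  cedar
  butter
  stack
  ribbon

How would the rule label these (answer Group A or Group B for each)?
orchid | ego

Checking candidate rules against both groups, what survives is: starts with a vowel.
orchid: starts with 'o', matches → Group A. ego: starts with 'e', matches → Group A.

Group A, Group A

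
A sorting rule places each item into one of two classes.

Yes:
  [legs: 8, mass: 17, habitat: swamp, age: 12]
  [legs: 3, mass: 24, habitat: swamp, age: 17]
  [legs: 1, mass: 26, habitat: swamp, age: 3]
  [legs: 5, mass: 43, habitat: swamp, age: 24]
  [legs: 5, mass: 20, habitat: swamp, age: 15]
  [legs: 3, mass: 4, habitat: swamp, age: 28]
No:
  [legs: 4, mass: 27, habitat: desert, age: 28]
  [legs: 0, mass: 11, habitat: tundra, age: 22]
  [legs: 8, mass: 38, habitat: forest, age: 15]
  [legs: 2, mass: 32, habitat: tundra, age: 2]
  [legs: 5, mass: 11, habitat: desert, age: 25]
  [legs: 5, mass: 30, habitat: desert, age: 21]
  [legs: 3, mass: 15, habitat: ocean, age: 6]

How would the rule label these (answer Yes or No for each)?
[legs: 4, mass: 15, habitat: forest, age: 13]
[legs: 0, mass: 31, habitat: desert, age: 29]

No, No

Looking at the examples, the only property every 'Yes' case has and every 'No' case lacks is: habitat is swamp.
[legs: 4, mass: 15, habitat: forest, age: 13] — habitat is forest, hence No. [legs: 0, mass: 31, habitat: desert, age: 29] — habitat is desert, hence No.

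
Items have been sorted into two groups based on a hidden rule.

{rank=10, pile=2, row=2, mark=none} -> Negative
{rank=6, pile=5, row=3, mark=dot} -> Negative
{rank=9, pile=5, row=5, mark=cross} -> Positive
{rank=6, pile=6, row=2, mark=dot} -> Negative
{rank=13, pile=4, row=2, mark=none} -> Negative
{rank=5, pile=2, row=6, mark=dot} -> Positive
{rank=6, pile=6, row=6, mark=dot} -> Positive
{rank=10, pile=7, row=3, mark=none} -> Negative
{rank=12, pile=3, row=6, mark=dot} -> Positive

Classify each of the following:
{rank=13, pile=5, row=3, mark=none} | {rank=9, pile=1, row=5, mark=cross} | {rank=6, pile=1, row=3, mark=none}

The common property of the 'Positive' items is: row ≥ 5. No 'Negative' item has it.
{rank=13, pile=5, row=3, mark=none}: Negative (row = 3). {rank=9, pile=1, row=5, mark=cross}: Positive (row = 5). {rank=6, pile=1, row=3, mark=none}: Negative (row = 3).

Negative, Positive, Negative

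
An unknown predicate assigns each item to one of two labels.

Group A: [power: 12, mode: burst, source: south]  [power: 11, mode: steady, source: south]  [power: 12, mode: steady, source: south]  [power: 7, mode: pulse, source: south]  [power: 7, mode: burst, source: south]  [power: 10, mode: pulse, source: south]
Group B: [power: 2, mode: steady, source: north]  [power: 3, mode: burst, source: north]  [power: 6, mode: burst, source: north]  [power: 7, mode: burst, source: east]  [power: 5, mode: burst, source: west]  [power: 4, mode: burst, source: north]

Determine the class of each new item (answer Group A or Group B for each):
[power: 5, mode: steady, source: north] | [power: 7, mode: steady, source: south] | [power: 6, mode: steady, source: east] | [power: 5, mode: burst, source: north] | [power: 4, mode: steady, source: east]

Looking at the examples, the only property every 'Group A' case has and every 'Group B' case lacks is: source is south.
[power: 5, mode: steady, source: north]: source is north, fails the rule → Group B. [power: 7, mode: steady, source: south]: source is south, meets the rule → Group A. [power: 6, mode: steady, source: east]: source is east, fails the rule → Group B. [power: 5, mode: burst, source: north]: source is north, fails the rule → Group B. [power: 4, mode: steady, source: east]: source is east, fails the rule → Group B.

Group B, Group A, Group B, Group B, Group B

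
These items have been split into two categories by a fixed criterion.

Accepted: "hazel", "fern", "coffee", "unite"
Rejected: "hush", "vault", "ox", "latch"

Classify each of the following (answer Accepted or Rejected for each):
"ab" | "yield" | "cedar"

Rule: contains 'e'. This holds for each 'Accepted' example and fails for each 'Rejected' one.

Rejected, Accepted, Accepted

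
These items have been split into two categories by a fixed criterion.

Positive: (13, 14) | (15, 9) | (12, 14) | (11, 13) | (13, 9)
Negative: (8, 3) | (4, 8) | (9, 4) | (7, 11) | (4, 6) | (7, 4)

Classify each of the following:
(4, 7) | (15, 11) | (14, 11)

Negative, Positive, Positive

The simplest hypothesis consistent with all the labels is: sum ≥ 22.
(4, 7) — 4+7 = 11, hence Negative.
(15, 11) — 15+11 = 26, hence Positive.
(14, 11) — 14+11 = 25, hence Positive.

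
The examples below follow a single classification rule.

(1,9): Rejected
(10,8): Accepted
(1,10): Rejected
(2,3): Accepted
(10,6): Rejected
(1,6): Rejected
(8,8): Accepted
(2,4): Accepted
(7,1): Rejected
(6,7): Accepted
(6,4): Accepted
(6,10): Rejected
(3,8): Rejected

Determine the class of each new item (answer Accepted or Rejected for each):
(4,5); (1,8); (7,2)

Accepted, Rejected, Rejected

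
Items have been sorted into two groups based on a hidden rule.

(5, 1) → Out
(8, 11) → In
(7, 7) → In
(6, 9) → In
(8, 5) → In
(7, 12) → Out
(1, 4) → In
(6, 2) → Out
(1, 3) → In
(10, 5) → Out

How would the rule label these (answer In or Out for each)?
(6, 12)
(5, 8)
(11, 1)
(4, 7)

Out, In, Out, In

The common property of the 'In' items is: |first − second| ≤ 3. No 'Out' item has it.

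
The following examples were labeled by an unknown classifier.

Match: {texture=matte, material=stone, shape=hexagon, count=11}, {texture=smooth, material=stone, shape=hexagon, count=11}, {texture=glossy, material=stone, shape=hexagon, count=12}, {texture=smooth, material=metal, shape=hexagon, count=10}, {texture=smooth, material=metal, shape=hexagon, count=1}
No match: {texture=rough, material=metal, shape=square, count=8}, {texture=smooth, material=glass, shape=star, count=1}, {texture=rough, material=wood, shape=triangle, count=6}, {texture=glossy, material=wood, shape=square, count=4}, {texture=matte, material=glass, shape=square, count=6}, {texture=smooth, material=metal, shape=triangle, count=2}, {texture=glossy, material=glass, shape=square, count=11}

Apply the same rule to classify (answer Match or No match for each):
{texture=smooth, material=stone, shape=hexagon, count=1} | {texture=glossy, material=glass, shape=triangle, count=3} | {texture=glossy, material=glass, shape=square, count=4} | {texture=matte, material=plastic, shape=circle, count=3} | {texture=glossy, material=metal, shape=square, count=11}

Match, No match, No match, No match, No match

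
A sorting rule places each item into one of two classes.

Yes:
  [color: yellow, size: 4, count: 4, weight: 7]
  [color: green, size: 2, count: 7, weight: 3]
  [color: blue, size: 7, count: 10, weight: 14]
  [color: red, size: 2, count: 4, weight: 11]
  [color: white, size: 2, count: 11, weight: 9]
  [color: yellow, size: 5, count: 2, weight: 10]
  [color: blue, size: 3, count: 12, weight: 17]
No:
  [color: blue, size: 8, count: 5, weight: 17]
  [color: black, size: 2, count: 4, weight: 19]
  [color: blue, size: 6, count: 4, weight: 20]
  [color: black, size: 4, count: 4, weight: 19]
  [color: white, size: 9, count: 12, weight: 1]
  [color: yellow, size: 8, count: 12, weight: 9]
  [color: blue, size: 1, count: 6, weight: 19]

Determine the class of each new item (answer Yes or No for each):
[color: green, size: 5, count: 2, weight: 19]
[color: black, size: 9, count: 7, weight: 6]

No, No

The rule appears to be: size ≤ 7 AND weight ≤ 17.
[color: green, size: 5, count: 2, weight: 19]: size = 5, weight = 19, fails this test → No. [color: black, size: 9, count: 7, weight: 6]: size = 9, weight = 6, fails this test → No.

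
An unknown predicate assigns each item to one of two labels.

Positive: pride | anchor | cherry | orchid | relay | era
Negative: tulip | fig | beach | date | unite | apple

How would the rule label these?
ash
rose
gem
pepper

Negative, Positive, Negative, Positive

Rule: contains 'r'. This holds for each 'Positive' example and fails for each 'Negative' one.
ash → no 'r' → Negative.
rose → has 'r' → Positive.
gem → no 'r' → Negative.
pepper → has 'r' → Positive.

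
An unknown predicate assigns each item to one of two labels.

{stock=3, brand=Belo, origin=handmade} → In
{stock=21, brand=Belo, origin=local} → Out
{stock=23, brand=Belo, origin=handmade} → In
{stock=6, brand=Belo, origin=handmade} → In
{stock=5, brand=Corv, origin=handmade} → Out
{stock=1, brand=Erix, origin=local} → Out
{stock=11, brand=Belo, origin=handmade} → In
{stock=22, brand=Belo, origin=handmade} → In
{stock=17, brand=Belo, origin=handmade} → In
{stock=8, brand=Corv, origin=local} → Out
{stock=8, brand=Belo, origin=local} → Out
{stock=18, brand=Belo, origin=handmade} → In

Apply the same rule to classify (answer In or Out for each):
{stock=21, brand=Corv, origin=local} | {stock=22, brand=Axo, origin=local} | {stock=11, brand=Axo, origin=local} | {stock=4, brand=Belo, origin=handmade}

All 'In' examples share one property — brand is Belo AND origin is handmade — and every 'Out' example lacks it.
{stock=21, brand=Corv, origin=local}: brand is Corv, origin is local — lacks this property, so Out. {stock=22, brand=Axo, origin=local}: brand is Axo, origin is local — lacks this property, so Out. {stock=11, brand=Axo, origin=local}: brand is Axo, origin is local — lacks this property, so Out. {stock=4, brand=Belo, origin=handmade}: brand is Belo, origin is handmade — has this property, so In.

Out, Out, Out, In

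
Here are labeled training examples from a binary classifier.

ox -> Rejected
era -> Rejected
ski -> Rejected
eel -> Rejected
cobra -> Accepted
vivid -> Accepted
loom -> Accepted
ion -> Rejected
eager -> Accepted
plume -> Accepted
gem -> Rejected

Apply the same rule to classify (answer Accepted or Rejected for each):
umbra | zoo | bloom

One predicate separates the groups cleanly: length ≥ 4.
umbra → length 5 → Accepted.
zoo → length 3 → Rejected.
bloom → length 5 → Accepted.

Accepted, Rejected, Accepted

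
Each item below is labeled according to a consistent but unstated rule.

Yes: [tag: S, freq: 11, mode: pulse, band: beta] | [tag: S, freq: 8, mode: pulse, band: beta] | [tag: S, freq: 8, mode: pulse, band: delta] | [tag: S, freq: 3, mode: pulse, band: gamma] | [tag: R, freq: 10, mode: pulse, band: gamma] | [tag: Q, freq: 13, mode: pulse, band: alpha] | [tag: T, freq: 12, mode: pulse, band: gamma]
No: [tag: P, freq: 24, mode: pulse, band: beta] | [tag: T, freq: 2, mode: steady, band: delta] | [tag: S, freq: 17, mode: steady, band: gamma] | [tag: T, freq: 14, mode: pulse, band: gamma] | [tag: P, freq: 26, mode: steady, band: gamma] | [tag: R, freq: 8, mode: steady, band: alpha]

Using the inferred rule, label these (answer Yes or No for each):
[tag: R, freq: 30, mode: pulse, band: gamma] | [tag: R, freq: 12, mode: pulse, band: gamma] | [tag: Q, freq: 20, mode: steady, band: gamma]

A rule that fits every label: mode is pulse AND freq ≤ 13 — true of each 'Yes' example, false of each 'No' one.
[tag: R, freq: 30, mode: pulse, band: gamma] — mode is pulse, freq = 30, hence No. [tag: R, freq: 12, mode: pulse, band: gamma] — mode is pulse, freq = 12, hence Yes. [tag: Q, freq: 20, mode: steady, band: gamma] — mode is steady, freq = 20, hence No.

No, Yes, No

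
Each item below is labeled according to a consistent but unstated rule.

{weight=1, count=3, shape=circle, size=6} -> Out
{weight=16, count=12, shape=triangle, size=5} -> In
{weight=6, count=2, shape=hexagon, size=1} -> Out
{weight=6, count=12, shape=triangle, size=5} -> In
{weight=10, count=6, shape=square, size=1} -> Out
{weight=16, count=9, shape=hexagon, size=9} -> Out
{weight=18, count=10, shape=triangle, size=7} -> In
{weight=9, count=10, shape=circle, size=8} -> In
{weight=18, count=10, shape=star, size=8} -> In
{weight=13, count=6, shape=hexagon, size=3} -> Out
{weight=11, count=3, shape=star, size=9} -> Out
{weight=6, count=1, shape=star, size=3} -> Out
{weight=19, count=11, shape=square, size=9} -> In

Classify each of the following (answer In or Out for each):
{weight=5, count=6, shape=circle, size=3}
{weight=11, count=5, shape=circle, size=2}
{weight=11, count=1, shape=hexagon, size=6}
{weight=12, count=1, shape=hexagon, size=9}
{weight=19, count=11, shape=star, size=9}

Rule: count ≥ 10. This holds for each 'In' example and fails for each 'Out' one.

Out, Out, Out, Out, In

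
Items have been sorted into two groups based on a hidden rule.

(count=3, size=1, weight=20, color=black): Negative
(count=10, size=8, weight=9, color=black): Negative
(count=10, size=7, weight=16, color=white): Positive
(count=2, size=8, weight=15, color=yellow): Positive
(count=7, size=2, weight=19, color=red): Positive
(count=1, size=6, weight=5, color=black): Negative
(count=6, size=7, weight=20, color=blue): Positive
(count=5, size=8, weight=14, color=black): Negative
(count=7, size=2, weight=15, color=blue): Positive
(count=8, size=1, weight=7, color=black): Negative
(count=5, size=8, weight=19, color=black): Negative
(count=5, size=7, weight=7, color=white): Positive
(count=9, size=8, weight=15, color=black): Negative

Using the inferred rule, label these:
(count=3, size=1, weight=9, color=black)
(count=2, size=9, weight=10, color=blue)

Negative, Positive

Checking candidate rules against both groups, what survives is: color is not black.
(count=3, size=1, weight=9, color=black): Negative (color is black). (count=2, size=9, weight=10, color=blue): Positive (color is blue).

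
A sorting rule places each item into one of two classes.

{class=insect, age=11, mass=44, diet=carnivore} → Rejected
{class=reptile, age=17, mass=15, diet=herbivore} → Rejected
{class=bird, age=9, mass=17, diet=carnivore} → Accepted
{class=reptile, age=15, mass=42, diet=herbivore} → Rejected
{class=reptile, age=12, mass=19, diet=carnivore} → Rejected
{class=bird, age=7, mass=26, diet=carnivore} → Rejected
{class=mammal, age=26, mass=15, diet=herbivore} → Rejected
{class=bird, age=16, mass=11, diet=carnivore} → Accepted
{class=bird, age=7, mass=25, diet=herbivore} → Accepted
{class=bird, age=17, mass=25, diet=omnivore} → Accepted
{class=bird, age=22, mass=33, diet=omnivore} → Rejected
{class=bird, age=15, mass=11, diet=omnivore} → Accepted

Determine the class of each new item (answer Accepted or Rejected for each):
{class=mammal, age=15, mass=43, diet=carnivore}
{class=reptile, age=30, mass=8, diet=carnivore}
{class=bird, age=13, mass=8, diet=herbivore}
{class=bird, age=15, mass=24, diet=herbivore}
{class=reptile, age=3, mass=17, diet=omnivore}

One predicate separates the groups cleanly: class is bird AND mass ≤ 25.
{class=mammal, age=15, mass=43, diet=carnivore} → class is mammal, mass = 43 → Rejected.
{class=reptile, age=30, mass=8, diet=carnivore} → class is reptile, mass = 8 → Rejected.
{class=bird, age=13, mass=8, diet=herbivore} → class is bird, mass = 8 → Accepted.
{class=bird, age=15, mass=24, diet=herbivore} → class is bird, mass = 24 → Accepted.
{class=reptile, age=3, mass=17, diet=omnivore} → class is reptile, mass = 17 → Rejected.

Rejected, Rejected, Accepted, Accepted, Rejected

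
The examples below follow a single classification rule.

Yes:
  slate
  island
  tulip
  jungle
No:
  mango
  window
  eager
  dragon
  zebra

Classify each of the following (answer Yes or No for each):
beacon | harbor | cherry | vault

No, No, No, Yes

'Yes' ⟺ contains 'l'.
beacon → no 'l' → No. harbor → no 'l' → No. cherry → no 'l' → No. vault → has 'l' → Yes.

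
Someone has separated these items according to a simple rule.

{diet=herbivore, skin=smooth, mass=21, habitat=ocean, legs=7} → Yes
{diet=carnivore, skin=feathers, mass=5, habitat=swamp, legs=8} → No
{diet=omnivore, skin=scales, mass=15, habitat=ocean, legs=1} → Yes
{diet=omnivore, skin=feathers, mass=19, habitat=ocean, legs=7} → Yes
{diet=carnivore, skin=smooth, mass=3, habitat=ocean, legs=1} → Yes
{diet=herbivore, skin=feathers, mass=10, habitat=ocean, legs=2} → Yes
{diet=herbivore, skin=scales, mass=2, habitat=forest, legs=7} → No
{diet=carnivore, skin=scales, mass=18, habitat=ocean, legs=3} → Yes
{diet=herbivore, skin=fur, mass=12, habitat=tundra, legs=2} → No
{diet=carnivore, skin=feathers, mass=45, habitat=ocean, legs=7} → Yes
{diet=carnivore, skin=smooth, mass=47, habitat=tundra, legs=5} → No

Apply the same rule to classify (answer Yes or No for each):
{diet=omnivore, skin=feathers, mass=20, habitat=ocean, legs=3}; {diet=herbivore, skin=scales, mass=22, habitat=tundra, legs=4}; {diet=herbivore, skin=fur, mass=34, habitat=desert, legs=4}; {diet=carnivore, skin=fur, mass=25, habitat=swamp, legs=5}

Yes, No, No, No

The rule appears to be: habitat is ocean.
{diet=omnivore, skin=feathers, mass=20, habitat=ocean, legs=3} — habitat is ocean, hence Yes.
{diet=herbivore, skin=scales, mass=22, habitat=tundra, legs=4} — habitat is tundra, hence No.
{diet=herbivore, skin=fur, mass=34, habitat=desert, legs=4} — habitat is desert, hence No.
{diet=carnivore, skin=fur, mass=25, habitat=swamp, legs=5} — habitat is swamp, hence No.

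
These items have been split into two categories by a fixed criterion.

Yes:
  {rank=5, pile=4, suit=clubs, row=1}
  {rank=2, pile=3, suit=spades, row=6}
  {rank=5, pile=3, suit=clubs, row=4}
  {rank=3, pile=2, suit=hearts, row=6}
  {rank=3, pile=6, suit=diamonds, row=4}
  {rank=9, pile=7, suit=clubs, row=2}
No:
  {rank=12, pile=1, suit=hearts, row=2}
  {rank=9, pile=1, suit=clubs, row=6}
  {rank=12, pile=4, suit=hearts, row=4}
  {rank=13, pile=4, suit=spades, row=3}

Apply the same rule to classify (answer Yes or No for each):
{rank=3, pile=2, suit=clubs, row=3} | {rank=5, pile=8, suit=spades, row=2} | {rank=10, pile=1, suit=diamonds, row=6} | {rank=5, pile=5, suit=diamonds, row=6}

Yes, Yes, No, Yes

The distinguishing property — pile ≥ 2 AND rank ≤ 9 — holds for all the 'Yes' cases and none of the 'No' cases.
{rank=3, pile=2, suit=clubs, row=3} — pile = 2, rank = 3, hence Yes. {rank=5, pile=8, suit=spades, row=2} — pile = 8, rank = 5, hence Yes. {rank=10, pile=1, suit=diamonds, row=6} — pile = 1, rank = 10, hence No. {rank=5, pile=5, suit=diamonds, row=6} — pile = 5, rank = 5, hence Yes.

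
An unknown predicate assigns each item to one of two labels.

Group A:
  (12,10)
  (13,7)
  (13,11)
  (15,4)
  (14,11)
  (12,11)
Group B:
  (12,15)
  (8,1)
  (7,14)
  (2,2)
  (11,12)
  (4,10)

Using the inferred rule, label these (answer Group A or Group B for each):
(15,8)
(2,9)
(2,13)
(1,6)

The simplest hypothesis consistent with all the labels is: first > second AND sum ≥ 14.
(15,8) → 15 > 8, 15+8 = 23 → Group A.
(2,9) → 2 < 9, 2+9 = 11 → Group B.
(2,13) → 2 < 13, 2+13 = 15 → Group B.
(1,6) → 1 < 6, 1+6 = 7 → Group B.

Group A, Group B, Group B, Group B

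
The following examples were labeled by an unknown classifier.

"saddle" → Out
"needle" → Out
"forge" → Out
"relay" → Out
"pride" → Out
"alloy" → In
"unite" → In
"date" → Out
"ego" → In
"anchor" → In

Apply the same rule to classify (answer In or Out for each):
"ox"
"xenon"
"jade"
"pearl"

In, Out, Out, Out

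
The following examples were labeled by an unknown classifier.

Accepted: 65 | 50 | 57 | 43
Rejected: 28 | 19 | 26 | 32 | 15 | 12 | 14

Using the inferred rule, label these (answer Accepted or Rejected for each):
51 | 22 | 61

All 'Accepted' examples share one property — at least 43 — and every 'Rejected' example lacks it.
51 — 51 ≥ 43, hence Accepted. 22 — 22 < 43, hence Rejected. 61 — 61 ≥ 43, hence Accepted.

Accepted, Rejected, Accepted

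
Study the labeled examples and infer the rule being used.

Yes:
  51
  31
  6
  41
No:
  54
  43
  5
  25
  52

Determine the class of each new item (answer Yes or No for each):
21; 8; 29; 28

The simplest hypothesis consistent with all the labels is: ≡ 1 (mod 5).
21 — 21 mod 5 = 1, hence Yes.
8 — 8 mod 5 = 3, hence No.
29 — 29 mod 5 = 4, hence No.
28 — 28 mod 5 = 3, hence No.

Yes, No, No, No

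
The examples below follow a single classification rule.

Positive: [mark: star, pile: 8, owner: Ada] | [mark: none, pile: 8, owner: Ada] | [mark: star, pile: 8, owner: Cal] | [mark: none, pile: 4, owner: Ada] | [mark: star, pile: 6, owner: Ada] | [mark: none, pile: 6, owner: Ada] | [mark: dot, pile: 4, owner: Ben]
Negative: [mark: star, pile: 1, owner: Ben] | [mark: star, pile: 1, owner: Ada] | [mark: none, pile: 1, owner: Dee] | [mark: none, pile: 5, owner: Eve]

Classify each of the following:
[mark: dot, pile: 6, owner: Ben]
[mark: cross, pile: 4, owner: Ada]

The common property of the 'Positive' items is: pile is even. No 'Negative' item has it.
[mark: dot, pile: 6, owner: Ben] → pile = 6 → Positive. [mark: cross, pile: 4, owner: Ada] → pile = 4 → Positive.

Positive, Positive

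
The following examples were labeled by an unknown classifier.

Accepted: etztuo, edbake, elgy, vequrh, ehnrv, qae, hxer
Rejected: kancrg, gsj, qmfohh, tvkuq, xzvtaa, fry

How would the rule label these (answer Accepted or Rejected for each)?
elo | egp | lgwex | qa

Accepted, Accepted, Accepted, Rejected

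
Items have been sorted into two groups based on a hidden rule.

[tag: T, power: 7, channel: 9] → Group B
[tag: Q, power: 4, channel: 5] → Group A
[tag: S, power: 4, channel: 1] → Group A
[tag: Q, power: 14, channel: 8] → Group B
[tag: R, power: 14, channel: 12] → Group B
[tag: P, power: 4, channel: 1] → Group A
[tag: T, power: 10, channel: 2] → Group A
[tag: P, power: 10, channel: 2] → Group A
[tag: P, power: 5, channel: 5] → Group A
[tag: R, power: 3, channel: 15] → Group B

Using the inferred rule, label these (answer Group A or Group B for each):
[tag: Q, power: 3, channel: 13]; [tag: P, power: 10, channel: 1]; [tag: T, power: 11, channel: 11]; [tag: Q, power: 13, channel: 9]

The classifier is using: channel ≤ 5.

Group B, Group A, Group B, Group B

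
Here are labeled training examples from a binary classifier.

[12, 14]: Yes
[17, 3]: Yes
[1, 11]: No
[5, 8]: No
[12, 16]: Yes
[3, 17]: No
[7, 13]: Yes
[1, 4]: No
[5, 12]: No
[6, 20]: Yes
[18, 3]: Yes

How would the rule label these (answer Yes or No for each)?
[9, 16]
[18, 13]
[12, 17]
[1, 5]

Yes, Yes, Yes, No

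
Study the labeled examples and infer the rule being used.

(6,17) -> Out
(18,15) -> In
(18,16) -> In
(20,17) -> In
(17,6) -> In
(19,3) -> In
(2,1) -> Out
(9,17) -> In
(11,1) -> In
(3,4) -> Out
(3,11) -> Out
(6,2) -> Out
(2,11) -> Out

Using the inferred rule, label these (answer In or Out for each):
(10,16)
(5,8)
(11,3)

The classifier is using: first ≥ 9.
In: (10,16), since first 10. Out: (5,8), since first 5. In: (11,3), since first 11.

In, Out, In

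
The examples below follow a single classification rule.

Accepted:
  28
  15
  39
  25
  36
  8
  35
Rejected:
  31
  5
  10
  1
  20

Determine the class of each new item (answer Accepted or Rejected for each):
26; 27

Accepted, Accepted

The classifier is using: digit sum ≥ 6.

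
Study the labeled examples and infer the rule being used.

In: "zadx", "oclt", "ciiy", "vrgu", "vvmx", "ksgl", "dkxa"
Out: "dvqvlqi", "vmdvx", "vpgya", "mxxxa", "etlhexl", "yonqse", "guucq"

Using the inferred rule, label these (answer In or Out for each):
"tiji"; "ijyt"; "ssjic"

In, In, Out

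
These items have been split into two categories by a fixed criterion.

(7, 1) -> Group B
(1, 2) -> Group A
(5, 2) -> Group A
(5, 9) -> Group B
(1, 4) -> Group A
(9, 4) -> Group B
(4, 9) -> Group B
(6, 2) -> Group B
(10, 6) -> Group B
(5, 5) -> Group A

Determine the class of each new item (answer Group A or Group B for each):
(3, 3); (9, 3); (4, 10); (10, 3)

'Group A' ⟺ max ≤ 5.
Group A: (3, 3), since max 3.
Group B: (9, 3), since max 9.
Group B: (4, 10), since max 10.
Group B: (10, 3), since max 10.

Group A, Group B, Group B, Group B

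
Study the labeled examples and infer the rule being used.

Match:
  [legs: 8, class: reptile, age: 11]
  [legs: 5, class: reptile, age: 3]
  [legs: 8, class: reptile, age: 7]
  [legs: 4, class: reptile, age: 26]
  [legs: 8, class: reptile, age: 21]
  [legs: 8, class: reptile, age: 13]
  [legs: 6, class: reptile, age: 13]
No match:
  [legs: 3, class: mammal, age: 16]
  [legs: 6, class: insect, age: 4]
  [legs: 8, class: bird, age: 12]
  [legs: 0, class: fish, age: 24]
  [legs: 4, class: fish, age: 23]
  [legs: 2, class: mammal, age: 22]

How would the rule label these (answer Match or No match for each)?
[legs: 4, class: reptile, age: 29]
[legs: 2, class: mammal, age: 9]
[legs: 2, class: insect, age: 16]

Match, No match, No match

Rule: class is reptile. This holds for each 'Match' example and fails for each 'No match' one.
[legs: 4, class: reptile, age: 29]: class is reptile, fits → Match.
[legs: 2, class: mammal, age: 9]: class is mammal, fails this test → No match.
[legs: 2, class: insect, age: 16]: class is insect, fails this test → No match.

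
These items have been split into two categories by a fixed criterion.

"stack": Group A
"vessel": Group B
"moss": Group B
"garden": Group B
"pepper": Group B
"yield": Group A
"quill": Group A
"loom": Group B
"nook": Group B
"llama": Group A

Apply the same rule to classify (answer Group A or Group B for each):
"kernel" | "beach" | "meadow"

Rule: odd length. This holds for each 'Group A' example and fails for each 'Group B' one.
"kernel": Group B (length 6).
"beach": Group A (length 5).
"meadow": Group B (length 6).

Group B, Group A, Group B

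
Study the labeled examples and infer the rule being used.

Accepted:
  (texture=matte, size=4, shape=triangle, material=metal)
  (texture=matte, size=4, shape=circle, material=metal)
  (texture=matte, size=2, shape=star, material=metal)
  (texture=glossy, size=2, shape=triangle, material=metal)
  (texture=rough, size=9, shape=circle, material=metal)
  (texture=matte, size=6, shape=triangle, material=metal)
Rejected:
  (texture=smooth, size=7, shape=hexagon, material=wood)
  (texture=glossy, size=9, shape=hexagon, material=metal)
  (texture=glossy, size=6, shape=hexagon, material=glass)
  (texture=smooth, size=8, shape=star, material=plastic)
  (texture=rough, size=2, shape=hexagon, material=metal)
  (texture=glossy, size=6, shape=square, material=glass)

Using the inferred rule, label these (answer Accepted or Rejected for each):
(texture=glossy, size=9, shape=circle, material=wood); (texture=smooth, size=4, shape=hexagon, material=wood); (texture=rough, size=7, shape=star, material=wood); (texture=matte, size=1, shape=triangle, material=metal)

Rejected, Rejected, Rejected, Accepted

Every 'Accepted' example satisfies: shape is not hexagon AND material is metal. None of the 'Rejected' examples do.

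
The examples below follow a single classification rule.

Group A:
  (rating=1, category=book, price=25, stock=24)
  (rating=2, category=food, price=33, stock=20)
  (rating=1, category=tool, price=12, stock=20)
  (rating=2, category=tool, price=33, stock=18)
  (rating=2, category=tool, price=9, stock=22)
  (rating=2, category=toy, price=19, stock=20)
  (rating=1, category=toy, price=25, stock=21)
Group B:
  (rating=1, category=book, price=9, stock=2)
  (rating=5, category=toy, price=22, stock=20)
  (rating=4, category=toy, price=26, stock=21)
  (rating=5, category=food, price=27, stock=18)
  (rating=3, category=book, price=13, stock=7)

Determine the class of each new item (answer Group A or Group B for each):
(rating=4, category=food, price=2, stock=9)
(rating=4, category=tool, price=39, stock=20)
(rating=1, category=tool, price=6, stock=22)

All 'Group A' examples share one property — stock ≥ 7 AND rating ≤ 2 — and every 'Group B' example lacks it.

Group B, Group B, Group A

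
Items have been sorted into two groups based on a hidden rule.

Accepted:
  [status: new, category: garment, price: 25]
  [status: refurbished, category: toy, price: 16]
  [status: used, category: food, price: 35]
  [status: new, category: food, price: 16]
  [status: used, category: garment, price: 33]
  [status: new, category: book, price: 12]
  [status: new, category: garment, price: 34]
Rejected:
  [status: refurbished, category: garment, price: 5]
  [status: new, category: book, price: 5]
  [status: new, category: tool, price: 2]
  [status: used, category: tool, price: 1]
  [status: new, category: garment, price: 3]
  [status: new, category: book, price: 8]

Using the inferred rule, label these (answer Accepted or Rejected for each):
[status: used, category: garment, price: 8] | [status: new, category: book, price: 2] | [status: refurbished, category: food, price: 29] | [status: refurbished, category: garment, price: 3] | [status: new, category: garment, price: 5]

One predicate separates the groups cleanly: price ≥ 12.
[status: used, category: garment, price: 8]: price = 8, lacks this property → Rejected.
[status: new, category: book, price: 2]: price = 2, lacks this property → Rejected.
[status: refurbished, category: food, price: 29]: price = 29, passes → Accepted.
[status: refurbished, category: garment, price: 3]: price = 3, lacks this property → Rejected.
[status: new, category: garment, price: 5]: price = 5, lacks this property → Rejected.

Rejected, Rejected, Accepted, Rejected, Rejected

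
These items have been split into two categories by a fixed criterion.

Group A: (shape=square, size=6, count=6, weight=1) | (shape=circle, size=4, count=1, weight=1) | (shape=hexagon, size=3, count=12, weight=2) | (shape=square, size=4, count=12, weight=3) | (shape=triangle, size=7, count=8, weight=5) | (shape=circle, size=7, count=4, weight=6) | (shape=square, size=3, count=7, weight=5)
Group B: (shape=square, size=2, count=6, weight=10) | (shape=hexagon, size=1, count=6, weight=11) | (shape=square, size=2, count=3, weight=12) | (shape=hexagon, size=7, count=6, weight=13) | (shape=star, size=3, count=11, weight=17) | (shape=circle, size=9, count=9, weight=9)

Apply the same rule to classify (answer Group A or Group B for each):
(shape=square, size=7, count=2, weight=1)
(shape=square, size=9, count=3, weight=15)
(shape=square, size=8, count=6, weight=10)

Group A, Group B, Group B

All 'Group A' examples share one property — weight ≤ 6 — and every 'Group B' example lacks it.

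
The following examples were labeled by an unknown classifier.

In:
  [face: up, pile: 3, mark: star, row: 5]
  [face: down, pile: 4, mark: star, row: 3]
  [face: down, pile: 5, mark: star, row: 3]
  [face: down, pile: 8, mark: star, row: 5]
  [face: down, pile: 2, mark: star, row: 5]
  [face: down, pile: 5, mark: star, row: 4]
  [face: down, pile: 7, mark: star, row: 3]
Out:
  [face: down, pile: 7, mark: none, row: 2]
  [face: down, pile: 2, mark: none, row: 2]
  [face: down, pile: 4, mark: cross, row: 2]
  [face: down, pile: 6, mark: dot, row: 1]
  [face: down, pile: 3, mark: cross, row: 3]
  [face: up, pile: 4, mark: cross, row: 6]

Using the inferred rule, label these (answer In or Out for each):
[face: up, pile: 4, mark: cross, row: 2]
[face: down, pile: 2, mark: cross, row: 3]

Out, Out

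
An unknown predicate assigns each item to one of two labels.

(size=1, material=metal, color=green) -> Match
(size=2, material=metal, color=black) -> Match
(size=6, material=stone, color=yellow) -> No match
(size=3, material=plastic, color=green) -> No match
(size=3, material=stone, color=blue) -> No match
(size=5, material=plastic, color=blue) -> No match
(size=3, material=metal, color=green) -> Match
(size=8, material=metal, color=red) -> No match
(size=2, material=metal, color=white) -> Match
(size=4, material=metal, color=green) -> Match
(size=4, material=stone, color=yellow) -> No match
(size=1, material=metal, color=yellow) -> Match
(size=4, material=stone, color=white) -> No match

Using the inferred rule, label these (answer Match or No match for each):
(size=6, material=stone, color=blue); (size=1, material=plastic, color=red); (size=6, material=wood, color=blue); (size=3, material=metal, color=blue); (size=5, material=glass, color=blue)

The common property of the 'Match' items is: material is metal AND size ≤ 4. No 'No match' item has it.
(size=6, material=stone, color=blue) → material is stone, size = 6 → No match.
(size=1, material=plastic, color=red) → material is plastic, size = 1 → No match.
(size=6, material=wood, color=blue) → material is wood, size = 6 → No match.
(size=3, material=metal, color=blue) → material is metal, size = 3 → Match.
(size=5, material=glass, color=blue) → material is glass, size = 5 → No match.

No match, No match, No match, Match, No match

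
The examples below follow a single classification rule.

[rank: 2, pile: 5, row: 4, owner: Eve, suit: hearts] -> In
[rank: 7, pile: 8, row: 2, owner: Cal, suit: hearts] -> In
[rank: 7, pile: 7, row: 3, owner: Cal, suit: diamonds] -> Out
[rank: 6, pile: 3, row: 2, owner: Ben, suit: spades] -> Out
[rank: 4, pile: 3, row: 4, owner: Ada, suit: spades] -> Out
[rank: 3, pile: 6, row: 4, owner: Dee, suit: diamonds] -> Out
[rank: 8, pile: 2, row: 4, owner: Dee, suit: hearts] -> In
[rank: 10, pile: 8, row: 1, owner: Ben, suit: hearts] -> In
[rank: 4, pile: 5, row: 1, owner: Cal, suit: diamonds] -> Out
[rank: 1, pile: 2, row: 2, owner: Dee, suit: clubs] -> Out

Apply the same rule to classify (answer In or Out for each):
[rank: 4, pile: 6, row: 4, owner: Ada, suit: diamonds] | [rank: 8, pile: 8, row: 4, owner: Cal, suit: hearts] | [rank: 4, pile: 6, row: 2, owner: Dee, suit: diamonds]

Rule: suit is hearts. This holds for each 'In' example and fails for each 'Out' one.
Out: [rank: 4, pile: 6, row: 4, owner: Ada, suit: diamonds], since suit is diamonds. In: [rank: 8, pile: 8, row: 4, owner: Cal, suit: hearts], since suit is hearts. Out: [rank: 4, pile: 6, row: 2, owner: Dee, suit: diamonds], since suit is diamonds.

Out, In, Out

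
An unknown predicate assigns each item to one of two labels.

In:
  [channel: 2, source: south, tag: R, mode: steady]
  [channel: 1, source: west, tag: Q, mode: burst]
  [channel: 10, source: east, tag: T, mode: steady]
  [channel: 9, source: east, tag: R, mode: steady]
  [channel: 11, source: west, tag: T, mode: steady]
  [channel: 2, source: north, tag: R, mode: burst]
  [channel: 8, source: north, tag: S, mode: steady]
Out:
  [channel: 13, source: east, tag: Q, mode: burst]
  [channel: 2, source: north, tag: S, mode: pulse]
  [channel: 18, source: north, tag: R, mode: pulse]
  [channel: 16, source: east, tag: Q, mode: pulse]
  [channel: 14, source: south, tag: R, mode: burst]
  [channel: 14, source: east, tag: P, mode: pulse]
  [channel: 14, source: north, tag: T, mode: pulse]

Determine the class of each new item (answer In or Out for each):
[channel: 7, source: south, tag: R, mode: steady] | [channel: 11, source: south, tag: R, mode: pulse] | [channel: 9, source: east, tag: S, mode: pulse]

In, Out, Out

Every 'In' example satisfies: mode is not pulse AND channel ≤ 11. None of the 'Out' examples do.
In: [channel: 7, source: south, tag: R, mode: steady], since mode is steady, channel = 7.
Out: [channel: 11, source: south, tag: R, mode: pulse], since mode is pulse, channel = 11.
Out: [channel: 9, source: east, tag: S, mode: pulse], since mode is pulse, channel = 9.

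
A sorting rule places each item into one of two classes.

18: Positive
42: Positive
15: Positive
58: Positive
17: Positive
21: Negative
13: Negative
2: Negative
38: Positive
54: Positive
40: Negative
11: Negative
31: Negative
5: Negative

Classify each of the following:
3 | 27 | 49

Negative, Positive, Positive

The rule appears to be: digit sum ≥ 6.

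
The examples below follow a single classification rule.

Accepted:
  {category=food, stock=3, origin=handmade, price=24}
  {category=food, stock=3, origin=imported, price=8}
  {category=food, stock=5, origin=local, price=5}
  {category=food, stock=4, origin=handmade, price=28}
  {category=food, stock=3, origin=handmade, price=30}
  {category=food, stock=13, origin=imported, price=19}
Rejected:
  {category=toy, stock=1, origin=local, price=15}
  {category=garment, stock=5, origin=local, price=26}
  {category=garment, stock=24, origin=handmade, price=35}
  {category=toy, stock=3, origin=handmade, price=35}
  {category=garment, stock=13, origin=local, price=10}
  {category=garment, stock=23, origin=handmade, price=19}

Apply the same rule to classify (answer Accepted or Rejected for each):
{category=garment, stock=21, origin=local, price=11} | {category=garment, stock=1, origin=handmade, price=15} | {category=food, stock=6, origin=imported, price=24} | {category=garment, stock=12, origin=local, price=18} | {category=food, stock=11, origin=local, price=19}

Rejected, Rejected, Accepted, Rejected, Accepted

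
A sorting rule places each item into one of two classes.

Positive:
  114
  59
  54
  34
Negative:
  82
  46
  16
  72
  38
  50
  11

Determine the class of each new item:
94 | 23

The common property of the 'Positive' items is: ≡ 4 (mod 5). No 'Negative' item has it.
94: 94 mod 5 = 4 — meets the rule, so Positive. 23: 23 mod 5 = 3 — does not pass, so Negative.

Positive, Negative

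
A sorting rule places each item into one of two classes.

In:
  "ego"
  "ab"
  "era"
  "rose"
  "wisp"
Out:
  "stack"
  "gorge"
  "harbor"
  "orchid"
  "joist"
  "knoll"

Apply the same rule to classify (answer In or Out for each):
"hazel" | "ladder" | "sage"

Out, Out, In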